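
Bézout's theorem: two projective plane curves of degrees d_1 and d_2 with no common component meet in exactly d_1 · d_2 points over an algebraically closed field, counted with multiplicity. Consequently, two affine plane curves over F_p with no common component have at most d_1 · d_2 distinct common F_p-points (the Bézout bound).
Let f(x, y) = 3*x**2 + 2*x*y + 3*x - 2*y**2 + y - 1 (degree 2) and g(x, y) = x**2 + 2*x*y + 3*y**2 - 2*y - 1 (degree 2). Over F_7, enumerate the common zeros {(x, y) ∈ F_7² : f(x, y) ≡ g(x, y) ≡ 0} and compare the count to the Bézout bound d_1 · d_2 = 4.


Common zeros: {(0, 2), (5, 1)}; count = 2; Bézout bound = 4.

deg(f) = 2, deg(g) = 2, so Bézout bound = 4.
Scan x ∈ F_7. For each x, list the y ∈ F_7 with f(x, y) ≡ 0 and those with g(x, y) ≡ 0 (mod 7); the common zeros in that column are the intersection.
  x = 0: f ≡ 0 at y ∈ {2}; g ≡ 0 at y ∈ {1, 2}; common: {2}.
  x = 1: f ≡ 0 at y ∈ {6}; g ≡ 0 at y ∈ {0}; common: ∅.
  x = 2: f ≡ 0 at y ∈ {3}; g ≡ 0 at y ∈ ∅; common: ∅.
  x = 3: f ≡ 0 at y ∈ {0}; g ≡ 0 at y ∈ {2, 6}; common: ∅.
  x = 4: f ≡ 0 at y ∈ {4}; g ≡ 0 at y ∈ ∅; common: ∅.
  x = 5: f ≡ 0 at y ∈ {1}; g ≡ 0 at y ∈ {1}; common: {1}.
  x = 6: f ≡ 0 at y ∈ {5}; g ≡ 0 at y ∈ {0, 6}; common: ∅.
Collecting: common zeros = {(0, 2), (5, 1)}, so the count is 2.
Comparison with the Bézout bound: 2 ≤ 4 = deg(f)·deg(g), as expected for curves with no common component (the affine F_7-count falls short of the bound because intersections may lie at infinity, over extension fields, or carry multiplicity).


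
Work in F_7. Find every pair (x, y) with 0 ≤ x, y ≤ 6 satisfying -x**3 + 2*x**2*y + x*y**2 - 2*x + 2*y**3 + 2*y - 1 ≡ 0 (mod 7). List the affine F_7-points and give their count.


Affine F_7-points: {(0, 5), (4, 3), (4, 6), (5, 1), (5, 3), (5, 4), (6, 1)}; count = 7.

For each of the 49 pairs (x, y) ∈ F_7², evaluate f(x, y) mod 7. Record the zeros.
  x = 0: [0↦6, 1↦3, 2↦5, 3↦3, 4↦2, 5↦0, 6↦2]  zeros at y ∈ {5}
  x = 1: [0↦3, 1↦3, 2↦3, 3↦1, 4↦2, 5↦4, 6↦5]  zeros at y ∈ ∅
  x = 2: [0↦1, 1↦1, 2↦3, 3↦5, 4↦5, 5↦1, 6↦5]  zeros at y ∈ ∅
  x = 3: [0↦1, 1↦5, 2↦6, 3↦2, 4↦5, 5↦6, 6↦3]  zeros at y ∈ ∅
  x = 4: [0↦4, 1↦2, 2↦6, 3↦0, 4↦3, 5↦6, 6↦0]  zeros at y ∈ {3, 6}
  x = 5: [0↦4, 1↦0, 2↦4, 3↦0, 4↦0, 5↦2, 6↦4]  zeros at y ∈ {1, 3, 4}
  x = 6: [0↦2, 1↦0, 2↦1, 3↦3, 4↦4, 5↦2, 6↦2]  zeros at y ∈ {1}
Collecting zeros: affine points = {(0, 5), (4, 3), (4, 6), (5, 1), (5, 3), (5, 4), (6, 1)}.
Total count |C(F_7)_aff| = 7.


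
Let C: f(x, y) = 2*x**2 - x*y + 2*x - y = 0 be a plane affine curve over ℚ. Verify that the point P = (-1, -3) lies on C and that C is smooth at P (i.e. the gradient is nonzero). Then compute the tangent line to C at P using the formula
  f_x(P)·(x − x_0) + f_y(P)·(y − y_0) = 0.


Tangent line at P: x + 1 = 0.

Step 1: f(-1, -3) = 0, so P lies on C.
Step 2: partial derivatives
  f_x(x, y) = 4*x - y + 2, f_y(x, y) = -x - 1.
  f_x(P) = 1, f_y(P) = 0 (gradient nonzero, so P is smooth).
Step 3: tangent line at P: 1·(x − -1) + 0·(y − -3) = 0.
Expanding: x + 1 = 0.


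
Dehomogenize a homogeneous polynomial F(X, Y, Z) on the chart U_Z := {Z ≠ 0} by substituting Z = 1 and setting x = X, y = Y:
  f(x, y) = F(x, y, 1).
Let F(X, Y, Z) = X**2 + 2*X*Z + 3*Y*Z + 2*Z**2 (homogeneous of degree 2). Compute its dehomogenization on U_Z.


f(x, y) = x**2 + 2*x + 3*y + 2

On U_Z we set Z = 1. Each monomial c·X^i·Y^j·Z^k in F becomes c·x^i·y^j·1^k = c·x^i·y^j.
Substituting Z = 1: F(X, Y, 1) = x**2 + 2*x + 3*y + 2.
Note: deg(f) ≤ deg(F) = 2; strict inequality happens when F is divisible by Z (lost terms).


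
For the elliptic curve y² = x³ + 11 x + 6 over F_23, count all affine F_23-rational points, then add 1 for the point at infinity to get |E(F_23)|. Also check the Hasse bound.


Affine points = {(0, 11), (0, 12), (1, 8), (1, 15), (2, 6), (2, 17), (5, 5), (5, 18), (6, 9), (6, 14), (7, 9), (7, 14), (8, 10), (8, 13), (9, 11), (9, 12), (10, 9), (10, 14), (11, 3), (11, 20), (12, 7), (12, 16), (13, 0), (14, 11), (14, 12), (15, 2), (15, 21), (16, 0), (17, 0), (19, 6), (19, 17)}; affine count = 31; |E(F_23)| = 32.

Discriminant check: Δ ∝ 4a³ + 27b² = 4·11³ + 27·6² = 4·1331 + 27·36 ≡ 17 (mod 23). Nonzero ⇒ E is nonsingular.
For each x ∈ F_23, compute rhs = x³ + 11·x + 6 mod 23, then count y ∈ F_23 with y² ≡ rhs.
  x = 0: rhs = 6, matching y values: 11, 12 (2 points).
  x = 1: rhs = 18, matching y values: 8, 15 (2 points).
  x = 2: rhs = 13, matching y values: 6, 17 (2 points).
  x = 3: rhs = 20, matching y values: none (0 points).
  x = 4: rhs = 22, matching y values: none (0 points).
  x = 5: rhs = 2, matching y values: 5, 18 (2 points).
  x = 6: rhs = 12, matching y values: 9, 14 (2 points).
  x = 7: rhs = 12, matching y values: 9, 14 (2 points).
  x = 8: rhs = 8, matching y values: 10, 13 (2 points).
  x = 9: rhs = 6, matching y values: 11, 12 (2 points).
  x = 10: rhs = 12, matching y values: 9, 14 (2 points).
  x = 11: rhs = 9, matching y values: 3, 20 (2 points).
  x = 12: rhs = 3, matching y values: 7, 16 (2 points).
  x = 13: rhs = 0, matching y values: 0 (1 points).
  x = 14: rhs = 6, matching y values: 11, 12 (2 points).
  x = 15: rhs = 4, matching y values: 2, 21 (2 points).
  x = 16: rhs = 0, matching y values: 0 (1 points).
  x = 17: rhs = 0, matching y values: 0 (1 points).
  x = 18: rhs = 10, matching y values: none (0 points).
  x = 19: rhs = 13, matching y values: 6, 17 (2 points).
  x = 20: rhs = 15, matching y values: none (0 points).
  x = 21: rhs = 22, matching y values: none (0 points).
  x = 22: rhs = 17, matching y values: none (0 points).
Total affine count: 31.
Full point count |E(F_23)| = 31 + 1 = 32.
Hasse bound: |32 − (23+1)| = |8| = 8 ≤ 2√23 ≈ 9.5917 ✓.


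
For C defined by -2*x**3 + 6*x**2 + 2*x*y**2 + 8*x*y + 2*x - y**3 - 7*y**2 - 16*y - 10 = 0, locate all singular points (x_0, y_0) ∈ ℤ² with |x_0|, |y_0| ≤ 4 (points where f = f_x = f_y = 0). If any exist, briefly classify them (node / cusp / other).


Singular points: {(1, -2)}; classification: cusp.

Compute partial derivatives:
  f_x = -6*x**2 + 12*x + 2*y**2 + 8*y + 2.
  f_y = 4*x*y + 8*x - 3*y**2 - 14*y - 16.
Scan x_0 ∈ {−4, ..., 4}. For each x_0, f_y(x_0, y) is a polynomial in y; find its integer roots y ∈ {−4, ..., 4}, then test f_x and f at those candidates.
  x = -4: f_y(-4, y) = -3*y**2 - 30*y - 48; vanishes at y ∈ {-2}. (-4, -2): f_x = -150 ≠ 0.
  x = -3: f_y(-3, y) = -3*y**2 - 26*y - 40; vanishes at y ∈ {-2}. (-3, -2): f_x = -96 ≠ 0.
  x = -2: f_y(-2, y) = -3*y**2 - 22*y - 32; vanishes at y ∈ {-2}. (-2, -2): f_x = -54 ≠ 0.
  x = -1: f_y(-1, y) = -3*y**2 - 18*y - 24; vanishes at y ∈ {-4, -2}. (-1, -4): f_x = -16 ≠ 0; (-1, -2): f_x = -24 ≠ 0.
  x = 0: f_y(0, y) = -3*y**2 - 14*y - 16; vanishes at y ∈ {-2}. (0, -2): f_x = -6 ≠ 0.
  x = 1: f_y(1, y) = -3*y**2 - 10*y - 8; vanishes at y ∈ {-2}. (1, -2): f_x = 0, f = 0 — SINGULAR.
  x = 2: f_y(2, y) = -3*y**2 - 6*y; vanishes at y ∈ {-2, 0}. (2, -2): f_x = -6 ≠ 0; (2, 0): f_x = 2 ≠ 0.
  x = 3: f_y(3, y) = -3*y**2 - 2*y + 8; vanishes at y ∈ {-2}. (3, -2): f_x = -24 ≠ 0.
  x = 4: f_y(4, y) = -3*y**2 + 2*y + 16; vanishes at y ∈ {-2}. (4, -2): f_x = -54 ≠ 0.
Only singular point on the grid: (1, -2).
Classify: substitute x = 1 + u, y = -2 + v and expand: f = -2*u**3 + 2*u*v**2 - v**3 + v**2.
No constant or linear terms (consistent with a singular point). Quadratic part: v**2. Cubic part: -2*u**3 + 2*u*v**2 - v**3.
The quadratic part v**2 is a perfect square, so there is a single (double) tangent line v = 0, i.e. y = -2. Restricting the cubic part to that line (v = 0) leaves -2*u**3 ≠ 0, so f is not divisible by v and the branch is v² ≈ 2*u**3 to lowest order — this is a cusp.
Classification: cusp.


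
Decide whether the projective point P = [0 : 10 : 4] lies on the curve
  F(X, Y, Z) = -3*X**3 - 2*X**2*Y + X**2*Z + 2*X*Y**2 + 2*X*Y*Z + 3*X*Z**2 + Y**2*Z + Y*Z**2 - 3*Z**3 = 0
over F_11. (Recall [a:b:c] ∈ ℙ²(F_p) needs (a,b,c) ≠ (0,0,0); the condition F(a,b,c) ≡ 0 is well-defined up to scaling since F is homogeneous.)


F(0,10,4) ≡ 5 (mod 11); P is NOT on the curve.

Evaluate F(0, 10, 4) term-by-term (mod 11).
  -3*X**3 ↦ -3·0·1·1 = 0
  -2*X**2*Y ↦ -2·0·10·1 = 0
  X**2*Z ↦ 1·0·1·4 = 0
  2*X*Y**2 ↦ 2·0·100·1 = 0
  2*X*Y*Z ↦ 2·0·10·4 = 0
  3*X*Z**2 ↦ 3·0·1·16 = 0
  Y**2*Z ↦ 1·1·100·4 = 400
  Y*Z**2 ↦ 1·1·10·16 = 160
  -3*Z**3 ↦ -3·1·1·64 = -192
Sum: F(0, 10, 4) = (0) + (0) + (0) + (0) + (0) + (0) + (400) + (160) + (-192) = 368.
Reducing mod 11: 368 ≡ 5 (mod 11).
Since F(a, b, c) ≡ 5 ≠ 0 (mod 11), P does NOT lie on the curve.


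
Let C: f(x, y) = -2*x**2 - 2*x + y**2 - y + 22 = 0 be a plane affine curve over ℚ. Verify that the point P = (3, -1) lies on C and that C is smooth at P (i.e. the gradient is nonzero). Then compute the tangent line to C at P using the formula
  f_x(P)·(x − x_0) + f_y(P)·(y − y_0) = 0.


Tangent line at P: -14*x - 3*y + 39 = 0.

Step 1: f(3, -1) = 0, so P lies on C.
Step 2: partial derivatives
  f_x(x, y) = -4*x - 2, f_y(x, y) = 2*y - 1.
  f_x(P) = -14, f_y(P) = -3 (gradient nonzero, so P is smooth).
Step 3: tangent line at P: -14·(x − 3) + -3·(y − -1) = 0.
Expanding: -14*x - 3*y + 39 = 0.


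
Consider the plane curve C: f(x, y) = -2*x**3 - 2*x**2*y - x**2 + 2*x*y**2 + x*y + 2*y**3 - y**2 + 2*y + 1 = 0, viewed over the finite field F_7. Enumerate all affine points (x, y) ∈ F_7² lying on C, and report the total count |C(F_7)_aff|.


Affine F_7-points: {(2, 6), (4, 4), (4, 6), (5, 2), (5, 5), (5, 6), (6, 1)}; count = 7.

For each of the 49 pairs (x, y) ∈ F_7², evaluate f(x, y) mod 7. Record the zeros.
  x = 0: [0↦1, 1↦4, 2↦3, 3↦3, 4↦2, 5↦5, 6↦3]  zeros at y ∈ ∅
  x = 1: [0↦5, 1↦2, 2↦6, 3↦1, 4↦6, 5↦5, 6↦3]  zeros at y ∈ ∅
  x = 2: [0↦2, 1↦3, 2↦1, 3↦1, 4↦1, 5↦6, 6↦0]  zeros at y ∈ {6}
  x = 3: [0↦1, 1↦2, 2↦4, 3↦5, 4↦3, 5↦3, 6↦3]  zeros at y ∈ ∅
  x = 4: [0↦4, 1↦1, 2↦3, 3↦1, 4↦0, 5↦5, 6↦0]  zeros at y ∈ {4, 6}
  x = 5: [0↦6, 1↦2, 2↦0, 3↦5, 4↦1, 5↦0, 6↦0]  zeros at y ∈ {2, 5, 6}
  x = 6: [0↦2, 1↦0, 2↦4, 3↦5, 4↦1, 5↦4, 6↦5]  zeros at y ∈ {1}
Collecting zeros: affine points = {(2, 6), (4, 4), (4, 6), (5, 2), (5, 5), (5, 6), (6, 1)}.
Total count |C(F_7)_aff| = 7.


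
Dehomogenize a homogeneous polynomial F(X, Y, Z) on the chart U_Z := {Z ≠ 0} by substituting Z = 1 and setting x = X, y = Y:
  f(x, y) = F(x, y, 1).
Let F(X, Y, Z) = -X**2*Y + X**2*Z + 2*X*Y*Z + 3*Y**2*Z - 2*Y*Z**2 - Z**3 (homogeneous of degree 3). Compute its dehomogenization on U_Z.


f(x, y) = -x**2*y + x**2 + 2*x*y + 3*y**2 - 2*y - 1

On U_Z we set Z = 1. Each monomial c·X^i·Y^j·Z^k in F becomes c·x^i·y^j·1^k = c·x^i·y^j.
Substituting Z = 1: F(X, Y, 1) = -x**2*y + x**2 + 2*x*y + 3*y**2 - 2*y - 1.
Note: deg(f) ≤ deg(F) = 3; strict inequality happens when F is divisible by Z (lost terms).


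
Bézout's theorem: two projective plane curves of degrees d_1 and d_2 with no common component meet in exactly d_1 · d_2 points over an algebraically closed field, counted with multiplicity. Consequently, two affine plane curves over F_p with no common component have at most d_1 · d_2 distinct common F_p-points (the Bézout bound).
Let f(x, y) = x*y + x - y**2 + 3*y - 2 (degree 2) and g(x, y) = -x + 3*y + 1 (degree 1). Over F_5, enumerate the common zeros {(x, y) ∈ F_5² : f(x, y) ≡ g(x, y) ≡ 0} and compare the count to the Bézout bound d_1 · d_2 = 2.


Common zeros: ∅; count = 0; Bézout bound = 2.

deg(f) = 2, deg(g) = 1, so Bézout bound = 2.
Scan x ∈ F_5. For each x, list the y ∈ F_5 with f(x, y) ≡ 0 and those with g(x, y) ≡ 0 (mod 5); the common zeros in that column are the intersection.
  x = 0: f ≡ 0 at y ∈ {1, 2}; g ≡ 0 at y ∈ {3}; common: ∅.
  x = 1: f ≡ 0 at y ∈ ∅; g ≡ 0 at y ∈ {0}; common: ∅.
  x = 2: f ≡ 0 at y ∈ {0}; g ≡ 0 at y ∈ {2}; common: ∅.
  x = 3: f ≡ 0 at y ∈ {3}; g ≡ 0 at y ∈ {4}; common: ∅.
  x = 4: f ≡ 0 at y ∈ ∅; g ≡ 0 at y ∈ {1}; common: ∅.
Collecting: common zeros = ∅, so the count is 0.
Comparison with the Bézout bound: 0 ≤ 2 = deg(f)·deg(g), as expected for curves with no common component (the affine F_5-count falls short of the bound because intersections may lie at infinity, over extension fields, or carry multiplicity).


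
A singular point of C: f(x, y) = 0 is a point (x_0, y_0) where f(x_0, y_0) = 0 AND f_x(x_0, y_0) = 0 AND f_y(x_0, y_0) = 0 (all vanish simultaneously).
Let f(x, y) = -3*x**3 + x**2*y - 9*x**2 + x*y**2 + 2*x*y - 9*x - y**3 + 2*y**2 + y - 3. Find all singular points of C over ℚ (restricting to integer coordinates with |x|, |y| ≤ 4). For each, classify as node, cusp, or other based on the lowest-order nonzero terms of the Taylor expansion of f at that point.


Singular points: {(-1, 0)}; classification: cusp.

Compute partial derivatives:
  f_x = -9*x**2 + 2*x*y - 18*x + y**2 + 2*y - 9.
  f_y = x**2 + 2*x*y + 2*x - 3*y**2 + 4*y + 1.
Scan x_0 ∈ {−4, ..., 4}. For each x_0, f_y(x_0, y) is a polynomial in y; find its integer roots y ∈ {−4, ..., 4}, then test f_x and f at those candidates.
  x = -4: f_y(-4, y) = -3*y**2 - 4*y + 9; no integer root y with |y| ≤ 4.
  x = -3: f_y(-3, y) = -3*y**2 - 2*y + 4; no integer root y with |y| ≤ 4.
  x = -2: f_y(-2, y) = 1 - 3*y**2; no integer root y with |y| ≤ 4.
  x = -1: f_y(-1, y) = -3*y**2 + 2*y; vanishes at y ∈ {0}. (-1, 0): f_x = 0, f = 0 — SINGULAR.
  x = 0: f_y(0, y) = -3*y**2 + 4*y + 1; no integer root y with |y| ≤ 4.
  x = 1: f_y(1, y) = -3*y**2 + 6*y + 4; no integer root y with |y| ≤ 4.
  x = 2: f_y(2, y) = -3*y**2 + 8*y + 9; no integer root y with |y| ≤ 4.
  x = 3: f_y(3, y) = -3*y**2 + 10*y + 16; no integer root y with |y| ≤ 4.
  x = 4: f_y(4, y) = -3*y**2 + 12*y + 25; no integer root y with |y| ≤ 4.
Only singular point on the grid: (-1, 0).
Classify: substitute x = -1 + u, y = 0 + v and expand: f = -3*u**3 + u**2*v + u*v**2 - v**3 + v**2.
No constant or linear terms (consistent with a singular point). Quadratic part: v**2. Cubic part: -3*u**3 + u**2*v + u*v**2 - v**3.
The quadratic part v**2 is a perfect square, so there is a single (double) tangent line v = 0, i.e. y = 0. Restricting the cubic part to that line (v = 0) leaves -3*u**3 ≠ 0, so f is not divisible by v and the branch is v² ≈ 3*u**3 to lowest order — this is a cusp.
Classification: cusp.


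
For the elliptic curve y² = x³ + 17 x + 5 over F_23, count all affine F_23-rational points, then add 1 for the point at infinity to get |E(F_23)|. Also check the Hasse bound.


Affine points = {(1, 0), (2, 1), (2, 22), (5, 10), (5, 13), (6, 1), (6, 22), (8, 3), (8, 20), (9, 6), (9, 17), (10, 5), (10, 18), (13, 10), (13, 13), (15, 1), (15, 22), (16, 7), (16, 16), (17, 3), (17, 20), (18, 5), (18, 18), (21, 3), (21, 20)}; affine count = 25; |E(F_23)| = 26.

Discriminant check: Δ ∝ 4a³ + 27b² = 4·17³ + 27·5² = 4·4913 + 27·25 ≡ 18 (mod 23). Nonzero ⇒ E is nonsingular.
For each x ∈ F_23, compute rhs = x³ + 17·x + 5 mod 23, then count y ∈ F_23 with y² ≡ rhs.
  x = 0: rhs = 5, matching y values: none (0 points).
  x = 1: rhs = 0, matching y values: 0 (1 points).
  x = 2: rhs = 1, matching y values: 1, 22 (2 points).
  x = 3: rhs = 14, matching y values: none (0 points).
  x = 4: rhs = 22, matching y values: none (0 points).
  x = 5: rhs = 8, matching y values: 10, 13 (2 points).
  x = 6: rhs = 1, matching y values: 1, 22 (2 points).
  x = 7: rhs = 7, matching y values: none (0 points).
  x = 8: rhs = 9, matching y values: 3, 20 (2 points).
  x = 9: rhs = 13, matching y values: 6, 17 (2 points).
  x = 10: rhs = 2, matching y values: 5, 18 (2 points).
  x = 11: rhs = 5, matching y values: none (0 points).
  x = 12: rhs = 5, matching y values: none (0 points).
  x = 13: rhs = 8, matching y values: 10, 13 (2 points).
  x = 14: rhs = 20, matching y values: none (0 points).
  x = 15: rhs = 1, matching y values: 1, 22 (2 points).
  x = 16: rhs = 3, matching y values: 7, 16 (2 points).
  x = 17: rhs = 9, matching y values: 3, 20 (2 points).
  x = 18: rhs = 2, matching y values: 5, 18 (2 points).
  x = 19: rhs = 11, matching y values: none (0 points).
  x = 20: rhs = 19, matching y values: none (0 points).
  x = 21: rhs = 9, matching y values: 3, 20 (2 points).
  x = 22: rhs = 10, matching y values: none (0 points).
Total affine count: 25.
Full point count |E(F_23)| = 25 + 1 = 26.
Hasse bound: |26 − (23+1)| = |2| = 2 ≤ 2√23 ≈ 9.5917 ✓.


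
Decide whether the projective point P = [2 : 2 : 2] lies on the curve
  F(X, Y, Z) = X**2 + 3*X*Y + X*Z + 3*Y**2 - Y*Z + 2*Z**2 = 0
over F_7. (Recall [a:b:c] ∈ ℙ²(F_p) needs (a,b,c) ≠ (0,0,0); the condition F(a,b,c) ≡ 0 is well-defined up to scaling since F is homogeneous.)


F(2,2,2) ≡ 1 (mod 7); P is NOT on the curve.

Evaluate F(2, 2, 2) term-by-term (mod 7).
  X**2 ↦ 1·4·1·1 = 4
  3*X*Y ↦ 3·2·2·1 = 12
  X*Z ↦ 1·2·1·2 = 4
  3*Y**2 ↦ 3·1·4·1 = 12
  -Y*Z ↦ -1·1·2·2 = -4
  2*Z**2 ↦ 2·1·1·4 = 8
Sum: F(2, 2, 2) = (4) + (12) + (4) + (12) + (-4) + (8) = 36.
Reducing mod 7: 36 ≡ 1 (mod 7).
Since F(a, b, c) ≡ 1 ≠ 0 (mod 7), P does NOT lie on the curve.


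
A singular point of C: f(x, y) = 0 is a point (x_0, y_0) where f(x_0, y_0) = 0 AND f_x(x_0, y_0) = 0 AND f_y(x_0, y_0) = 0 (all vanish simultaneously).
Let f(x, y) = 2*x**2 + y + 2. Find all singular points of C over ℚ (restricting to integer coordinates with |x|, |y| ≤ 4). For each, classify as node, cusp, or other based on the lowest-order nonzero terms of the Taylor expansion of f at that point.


No singular points in the scanned grid; C is smooth there.

Compute partial derivatives:
  f_x = 4*x.
  f_y = 1.
f_y = 1 is a nonzero constant, so f_y never vanishes: no point (x, y) can satisfy f = f_x = f_y = 0. In particular no (x, y) ∈ {−4, ..., 4}² is singular; the curve is smooth.


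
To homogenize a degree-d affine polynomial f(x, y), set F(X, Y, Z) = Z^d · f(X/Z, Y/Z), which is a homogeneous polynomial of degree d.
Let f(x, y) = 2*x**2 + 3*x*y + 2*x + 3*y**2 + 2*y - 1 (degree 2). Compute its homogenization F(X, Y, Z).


F(X, Y, Z) = 2*X**2 + 3*X*Y + 2*X*Z + 3*Y**2 + 2*Y*Z - Z**2

deg(f) = 2.
Substitute x = X/Z, y = Y/Z into f, then multiply by Z^2.
  monomial 2·x^2·y^0 ↦ 2·X^2·Y^0·Z^0.
  monomial 3·x^1·y^1 ↦ 3·X^1·Y^1·Z^0.
  monomial 2·x^1·y^0 ↦ 2·X^1·Y^0·Z^1.
  monomial 3·x^0·y^2 ↦ 3·X^0·Y^2·Z^0.
  monomial 2·x^0·y^1 ↦ 2·X^0·Y^1·Z^1.
  monomial -1·x^0·y^0 ↦ -1·X^0·Y^0·Z^2.
Collecting: F(X, Y, Z) = 2*X**2 + 3*X*Y + 2*X*Z + 3*Y**2 + 2*Y*Z - Z**2.


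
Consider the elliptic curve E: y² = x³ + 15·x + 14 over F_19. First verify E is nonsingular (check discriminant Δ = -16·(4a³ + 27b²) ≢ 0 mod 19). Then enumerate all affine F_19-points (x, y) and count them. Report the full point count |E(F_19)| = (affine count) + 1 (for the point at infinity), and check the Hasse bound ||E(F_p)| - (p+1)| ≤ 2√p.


Affine points = {(1, 7), (1, 12), (4, 9), (4, 10), (5, 9), (5, 10), (6, 4), (6, 15), (7, 5), (7, 14), (8, 0), (9, 2), (9, 17), (10, 9), (10, 10), (11, 3), (11, 16), (14, 2), (14, 17), (15, 2), (15, 17), (18, 6), (18, 13)}; affine count = 23; |E(F_19)| = 24.

Discriminant check: Δ ∝ 4a³ + 27b² = 4·15³ + 27·14² = 4·3375 + 27·196 ≡ 1 (mod 19). Nonzero ⇒ E is nonsingular.
For each x ∈ F_19, compute rhs = x³ + 15·x + 14 mod 19, then count y ∈ F_19 with y² ≡ rhs.
  x = 0: rhs = 14, matching y values: none (0 points).
  x = 1: rhs = 11, matching y values: 7, 12 (2 points).
  x = 2: rhs = 14, matching y values: none (0 points).
  x = 3: rhs = 10, matching y values: none (0 points).
  x = 4: rhs = 5, matching y values: 9, 10 (2 points).
  x = 5: rhs = 5, matching y values: 9, 10 (2 points).
  x = 6: rhs = 16, matching y values: 4, 15 (2 points).
  x = 7: rhs = 6, matching y values: 5, 14 (2 points).
  x = 8: rhs = 0, matching y values: 0 (1 points).
  x = 9: rhs = 4, matching y values: 2, 17 (2 points).
  x = 10: rhs = 5, matching y values: 9, 10 (2 points).
  x = 11: rhs = 9, matching y values: 3, 16 (2 points).
  x = 12: rhs = 3, matching y values: none (0 points).
  x = 13: rhs = 12, matching y values: none (0 points).
  x = 14: rhs = 4, matching y values: 2, 17 (2 points).
  x = 15: rhs = 4, matching y values: 2, 17 (2 points).
  x = 16: rhs = 18, matching y values: none (0 points).
  x = 17: rhs = 14, matching y values: none (0 points).
  x = 18: rhs = 17, matching y values: 6, 13 (2 points).
Total affine count: 23.
Full point count |E(F_19)| = 23 + 1 = 24.
Hasse bound: |24 − (19+1)| = |4| = 4 ≤ 2√19 ≈ 8.7178 ✓.


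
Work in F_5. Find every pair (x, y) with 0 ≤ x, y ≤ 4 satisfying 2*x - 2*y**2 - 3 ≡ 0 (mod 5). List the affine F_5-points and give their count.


Affine F_5-points: {(0, 1), (0, 4), (3, 2), (3, 3), (4, 0)}; count = 5.

For each of the 25 pairs (x, y) ∈ F_5², evaluate f(x, y) mod 5. Record the zeros.
  x = 0: [0↦2, 1↦0, 2↦4, 3↦4, 4↦0]  zeros at y ∈ {1, 4}
  x = 1: [0↦4, 1↦2, 2↦1, 3↦1, 4↦2]  zeros at y ∈ ∅
  x = 2: [0↦1, 1↦4, 2↦3, 3↦3, 4↦4]  zeros at y ∈ ∅
  x = 3: [0↦3, 1↦1, 2↦0, 3↦0, 4↦1]  zeros at y ∈ {2, 3}
  x = 4: [0↦0, 1↦3, 2↦2, 3↦2, 4↦3]  zeros at y ∈ {0}
Collecting zeros: affine points = {(0, 1), (0, 4), (3, 2), (3, 3), (4, 0)}.
Total count |C(F_5)_aff| = 5.


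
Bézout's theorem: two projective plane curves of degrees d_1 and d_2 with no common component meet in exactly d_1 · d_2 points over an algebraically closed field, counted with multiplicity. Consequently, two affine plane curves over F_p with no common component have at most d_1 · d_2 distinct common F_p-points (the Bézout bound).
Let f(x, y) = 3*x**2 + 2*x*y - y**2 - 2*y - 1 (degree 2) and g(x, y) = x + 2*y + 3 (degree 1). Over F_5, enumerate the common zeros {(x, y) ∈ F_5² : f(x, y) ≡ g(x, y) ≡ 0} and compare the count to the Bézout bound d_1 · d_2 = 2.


Common zeros: {(3, 2), (4, 4)}; count = 2; Bézout bound = 2.

deg(f) = 2, deg(g) = 1, so Bézout bound = 2.
Scan x ∈ F_5. For each x, list the y ∈ F_5 with f(x, y) ≡ 0 and those with g(x, y) ≡ 0 (mod 5); the common zeros in that column are the intersection.
  x = 0: f ≡ 0 at y ∈ {4}; g ≡ 0 at y ∈ {1}; common: ∅.
  x = 1: f ≡ 0 at y ∈ ∅; g ≡ 0 at y ∈ {3}; common: ∅.
  x = 2: f ≡ 0 at y ∈ ∅; g ≡ 0 at y ∈ {0}; common: ∅.
  x = 3: f ≡ 0 at y ∈ {2}; g ≡ 0 at y ∈ {2}; common: {2}.
  x = 4: f ≡ 0 at y ∈ {2, 4}; g ≡ 0 at y ∈ {4}; common: {4}.
Collecting: common zeros = {(3, 2), (4, 4)}, so the count is 2.
Comparison with the Bézout bound: 2 ≤ 2 = deg(f)·deg(g), as expected for curves with no common component (the bound is attained).


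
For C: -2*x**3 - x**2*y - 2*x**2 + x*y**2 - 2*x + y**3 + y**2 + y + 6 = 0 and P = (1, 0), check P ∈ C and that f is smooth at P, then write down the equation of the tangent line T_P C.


Tangent line at P: 12 - 12*x = 0.

Step 1: f(1, 0) = 0, so P lies on C.
Step 2: partial derivatives
  f_x(x, y) = -6*x**2 - 2*x*y - 4*x + y**2 - 2, f_y(x, y) = -x**2 + 2*x*y + 3*y**2 + 2*y + 1.
  f_x(P) = -12, f_y(P) = 0 (gradient nonzero, so P is smooth).
Step 3: tangent line at P: -12·(x − 1) + 0·(y − 0) = 0.
Expanding: 12 - 12*x = 0.


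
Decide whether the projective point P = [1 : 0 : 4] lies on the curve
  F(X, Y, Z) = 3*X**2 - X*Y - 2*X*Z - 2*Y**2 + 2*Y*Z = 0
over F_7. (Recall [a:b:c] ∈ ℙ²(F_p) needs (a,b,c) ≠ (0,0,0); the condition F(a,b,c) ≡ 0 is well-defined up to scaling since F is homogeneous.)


F(1,0,4) ≡ 2 (mod 7); P is NOT on the curve.

Evaluate F(1, 0, 4) term-by-term (mod 7).
  3*X**2 ↦ 3·1·1·1 = 3
  -X*Y ↦ -1·1·0·1 = 0
  -2*X*Z ↦ -2·1·1·4 = -8
  -2*Y**2 ↦ -2·1·0·1 = 0
  2*Y*Z ↦ 2·1·0·4 = 0
Sum: F(1, 0, 4) = (3) + (0) + (-8) + (0) + (0) = -5.
Reducing mod 7: -5 ≡ 2 (mod 7).
Since F(a, b, c) ≡ 2 ≠ 0 (mod 7), P does NOT lie on the curve.


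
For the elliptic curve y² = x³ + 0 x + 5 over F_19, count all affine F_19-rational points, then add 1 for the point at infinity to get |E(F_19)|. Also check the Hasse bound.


Affine points = {(0, 9), (0, 10), (1, 5), (1, 14), (5, 4), (5, 15), (7, 5), (7, 14), (8, 2), (8, 17), (10, 6), (10, 13), (11, 5), (11, 14), (12, 2), (12, 17), (13, 6), (13, 13), (15, 6), (15, 13), (16, 4), (16, 15), (17, 4), (17, 15), (18, 2), (18, 17)}; affine count = 26; |E(F_19)| = 27.

Discriminant check: Δ ∝ 4a³ + 27b² = 4·0³ + 27·5² = 4·0 + 27·25 ≡ 10 (mod 19). Nonzero ⇒ E is nonsingular.
For each x ∈ F_19, compute rhs = x³ + 0·x + 5 mod 19, then count y ∈ F_19 with y² ≡ rhs.
  x = 0: rhs = 5, matching y values: 9, 10 (2 points).
  x = 1: rhs = 6, matching y values: 5, 14 (2 points).
  x = 2: rhs = 13, matching y values: none (0 points).
  x = 3: rhs = 13, matching y values: none (0 points).
  x = 4: rhs = 12, matching y values: none (0 points).
  x = 5: rhs = 16, matching y values: 4, 15 (2 points).
  x = 6: rhs = 12, matching y values: none (0 points).
  x = 7: rhs = 6, matching y values: 5, 14 (2 points).
  x = 8: rhs = 4, matching y values: 2, 17 (2 points).
  x = 9: rhs = 12, matching y values: none (0 points).
  x = 10: rhs = 17, matching y values: 6, 13 (2 points).
  x = 11: rhs = 6, matching y values: 5, 14 (2 points).
  x = 12: rhs = 4, matching y values: 2, 17 (2 points).
  x = 13: rhs = 17, matching y values: 6, 13 (2 points).
  x = 14: rhs = 13, matching y values: none (0 points).
  x = 15: rhs = 17, matching y values: 6, 13 (2 points).
  x = 16: rhs = 16, matching y values: 4, 15 (2 points).
  x = 17: rhs = 16, matching y values: 4, 15 (2 points).
  x = 18: rhs = 4, matching y values: 2, 17 (2 points).
Total affine count: 26.
Full point count |E(F_19)| = 26 + 1 = 27.
Hasse bound: |27 − (19+1)| = |7| = 7 ≤ 2√19 ≈ 8.7178 ✓.


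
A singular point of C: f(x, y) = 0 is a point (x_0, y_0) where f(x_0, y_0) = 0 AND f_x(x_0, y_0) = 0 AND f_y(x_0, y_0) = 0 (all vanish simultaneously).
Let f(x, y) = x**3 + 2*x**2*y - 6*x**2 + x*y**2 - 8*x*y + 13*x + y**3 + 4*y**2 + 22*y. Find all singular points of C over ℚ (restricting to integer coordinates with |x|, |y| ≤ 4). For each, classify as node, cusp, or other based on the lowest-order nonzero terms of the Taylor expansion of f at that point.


Singular points: {(3, -2)}; classification: node.

Compute partial derivatives:
  f_x = 3*x**2 + 4*x*y - 12*x + y**2 - 8*y + 13.
  f_y = 2*x**2 + 2*x*y - 8*x + 3*y**2 + 8*y + 22.
Scan x_0 ∈ {−4, ..., 4}. For each x_0, f_y(x_0, y) is a polynomial in y; find its integer roots y ∈ {−4, ..., 4}, then test f_x and f at those candidates.
  x = -4: f_y(-4, y) = 3*y**2 + 86; no integer root y with |y| ≤ 4.
  x = -3: f_y(-3, y) = 3*y**2 + 2*y + 64; no integer root y with |y| ≤ 4.
  x = -2: f_y(-2, y) = 3*y**2 + 4*y + 46; no integer root y with |y| ≤ 4.
  x = -1: f_y(-1, y) = 3*y**2 + 6*y + 32; no integer root y with |y| ≤ 4.
  x = 0: f_y(0, y) = 3*y**2 + 8*y + 22; no integer root y with |y| ≤ 4.
  x = 1: f_y(1, y) = 3*y**2 + 10*y + 16; no integer root y with |y| ≤ 4.
  x = 2: f_y(2, y) = 3*y**2 + 12*y + 14; no integer root y with |y| ≤ 4.
  x = 3: f_y(3, y) = 3*y**2 + 14*y + 16; vanishes at y ∈ {-2}. (3, -2): f_x = 0, f = 0 — SINGULAR.
  x = 4: f_y(4, y) = 3*y**2 + 16*y + 22; no integer root y with |y| ≤ 4.
Only singular point on the grid: (3, -2).
Classify: substitute x = 3 + u, y = -2 + v and expand: f = u**3 + 2*u**2*v - u**2 + u*v**2 + v**3 + v**2.
No constant or linear terms (consistent with a singular point). Quadratic part: -u**2 + v**2. Cubic part: u**3 + 2*u**2*v + u*v**2 + v**3.
The quadratic part v**2 - u**2 = (v − u)(v + u) splits into two distinct linear factors, so there are two distinct tangent lines y − -2 = ±(x − 3) — this is a node (ordinary double point).
Classification: node.


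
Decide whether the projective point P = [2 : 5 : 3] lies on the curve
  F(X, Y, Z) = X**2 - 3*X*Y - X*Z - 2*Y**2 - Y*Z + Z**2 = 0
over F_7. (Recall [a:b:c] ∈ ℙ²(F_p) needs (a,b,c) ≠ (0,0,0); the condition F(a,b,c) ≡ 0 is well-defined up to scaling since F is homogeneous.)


F(2,5,3) ≡ 3 (mod 7); P is NOT on the curve.

Evaluate F(2, 5, 3) term-by-term (mod 7).
  X**2 ↦ 1·4·1·1 = 4
  -3*X*Y ↦ -3·2·5·1 = -30
  -X*Z ↦ -1·2·1·3 = -6
  -2*Y**2 ↦ -2·1·25·1 = -50
  -Y*Z ↦ -1·1·5·3 = -15
  Z**2 ↦ 1·1·1·9 = 9
Sum: F(2, 5, 3) = (4) + (-30) + (-6) + (-50) + (-15) + (9) = -88.
Reducing mod 7: -88 ≡ 3 (mod 7).
Since F(a, b, c) ≡ 3 ≠ 0 (mod 7), P does NOT lie on the curve.


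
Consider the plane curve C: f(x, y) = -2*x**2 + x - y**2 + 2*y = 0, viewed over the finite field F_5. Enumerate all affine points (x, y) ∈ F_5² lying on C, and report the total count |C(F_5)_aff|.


Affine F_5-points: {(0, 0), (0, 2), (1, 1), (2, 1), (3, 0), (3, 2)}; count = 6.

For each of the 25 pairs (x, y) ∈ F_5², evaluate f(x, y) mod 5. Record the zeros.
  x = 0: [0↦0, 1↦1, 2↦0, 3↦2, 4↦2]  zeros at y ∈ {0, 2}
  x = 1: [0↦4, 1↦0, 2↦4, 3↦1, 4↦1]  zeros at y ∈ {1}
  x = 2: [0↦4, 1↦0, 2↦4, 3↦1, 4↦1]  zeros at y ∈ {1}
  x = 3: [0↦0, 1↦1, 2↦0, 3↦2, 4↦2]  zeros at y ∈ {0, 2}
  x = 4: [0↦2, 1↦3, 2↦2, 3↦4, 4↦4]  zeros at y ∈ ∅
Collecting zeros: affine points = {(0, 0), (0, 2), (1, 1), (2, 1), (3, 0), (3, 2)}.
Total count |C(F_5)_aff| = 6.


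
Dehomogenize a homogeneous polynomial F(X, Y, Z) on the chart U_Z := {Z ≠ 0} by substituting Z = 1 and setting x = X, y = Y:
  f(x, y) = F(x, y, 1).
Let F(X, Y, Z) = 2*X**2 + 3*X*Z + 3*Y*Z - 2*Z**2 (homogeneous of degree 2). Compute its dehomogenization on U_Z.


f(x, y) = 2*x**2 + 3*x + 3*y - 2

On U_Z we set Z = 1. Each monomial c·X^i·Y^j·Z^k in F becomes c·x^i·y^j·1^k = c·x^i·y^j.
Substituting Z = 1: F(X, Y, 1) = 2*x**2 + 3*x + 3*y - 2.
Note: deg(f) ≤ deg(F) = 2; strict inequality happens when F is divisible by Z (lost terms).


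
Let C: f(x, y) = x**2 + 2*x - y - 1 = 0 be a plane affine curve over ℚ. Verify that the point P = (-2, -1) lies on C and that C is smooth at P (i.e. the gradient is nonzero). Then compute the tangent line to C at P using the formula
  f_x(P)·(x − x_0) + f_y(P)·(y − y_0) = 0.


Tangent line at P: -2*x - y - 5 = 0.

Step 1: f(-2, -1) = 0, so P lies on C.
Step 2: partial derivatives
  f_x(x, y) = 2*x + 2, f_y(x, y) = -1.
  f_x(P) = -2, f_y(P) = -1 (gradient nonzero, so P is smooth).
Step 3: tangent line at P: -2·(x − -2) + -1·(y − -1) = 0.
Expanding: -2*x - y - 5 = 0.


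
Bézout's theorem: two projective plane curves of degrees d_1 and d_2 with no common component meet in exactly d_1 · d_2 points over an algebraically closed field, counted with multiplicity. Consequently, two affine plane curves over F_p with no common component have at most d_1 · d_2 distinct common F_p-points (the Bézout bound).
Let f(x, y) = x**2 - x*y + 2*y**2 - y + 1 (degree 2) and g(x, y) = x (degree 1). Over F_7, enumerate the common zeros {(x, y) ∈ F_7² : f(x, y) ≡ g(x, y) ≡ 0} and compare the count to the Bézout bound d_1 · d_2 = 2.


Common zeros: {(0, 2)}; count = 1; Bézout bound = 2.

deg(f) = 2, deg(g) = 1, so Bézout bound = 2.
Scan x ∈ F_7. For each x, list the y ∈ F_7 with f(x, y) ≡ 0 and those with g(x, y) ≡ 0 (mod 7); the common zeros in that column are the intersection.
  x = 0: f ≡ 0 at y ∈ {2}; g ≡ 0 at y ∈ {0, 1, 2, 3, 4, 5, 6}; common: {2}.
  x = 1: f ≡ 0 at y ∈ {3, 5}; g ≡ 0 at y ∈ ∅; common: ∅.
  x = 2: f ≡ 0 at y ∈ {2, 3}; g ≡ 0 at y ∈ ∅; common: ∅.
  x = 3: f ≡ 0 at y ∈ ∅; g ≡ 0 at y ∈ ∅; common: ∅.
  x = 4: f ≡ 0 at y ∈ {1, 5}; g ≡ 0 at y ∈ ∅; common: ∅.
  x = 5: f ≡ 0 at y ∈ ∅; g ≡ 0 at y ∈ ∅; common: ∅.
  x = 6: f ≡ 0 at y ∈ ∅; g ≡ 0 at y ∈ ∅; common: ∅.
Collecting: common zeros = {(0, 2)}, so the count is 1.
Comparison with the Bézout bound: 1 ≤ 2 = deg(f)·deg(g), as expected for curves with no common component (the affine F_7-count falls short of the bound because intersections may lie at infinity, over extension fields, or carry multiplicity).


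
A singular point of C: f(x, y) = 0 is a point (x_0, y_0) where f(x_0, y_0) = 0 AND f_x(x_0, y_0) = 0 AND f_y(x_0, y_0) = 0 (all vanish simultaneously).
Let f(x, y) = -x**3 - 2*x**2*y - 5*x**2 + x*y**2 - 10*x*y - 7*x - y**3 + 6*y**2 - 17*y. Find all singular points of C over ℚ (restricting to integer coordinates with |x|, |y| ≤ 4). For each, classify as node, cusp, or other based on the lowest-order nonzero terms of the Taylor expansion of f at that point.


Singular points: {(-2, 1)}; classification: node.

Compute partial derivatives:
  f_x = -3*x**2 - 4*x*y - 10*x + y**2 - 10*y - 7.
  f_y = -2*x**2 + 2*x*y - 10*x - 3*y**2 + 12*y - 17.
Scan x_0 ∈ {−4, ..., 4}. For each x_0, f_y(x_0, y) is a polynomial in y; find its integer roots y ∈ {−4, ..., 4}, then test f_x and f at those candidates.
  x = -4: f_y(-4, y) = -3*y**2 + 4*y - 9; no integer root y with |y| ≤ 4.
  x = -3: f_y(-3, y) = -3*y**2 + 6*y - 5; no integer root y with |y| ≤ 4.
  x = -2: f_y(-2, y) = -3*y**2 + 8*y - 5; vanishes at y ∈ {1}. (-2, 1): f_x = 0, f = 0 — SINGULAR.
  x = -1: f_y(-1, y) = -3*y**2 + 10*y - 9; no integer root y with |y| ≤ 4.
  x = 0: f_y(0, y) = -3*y**2 + 12*y - 17; no integer root y with |y| ≤ 4.
  x = 1: f_y(1, y) = -3*y**2 + 14*y - 29; no integer root y with |y| ≤ 4.
  x = 2: f_y(2, y) = -3*y**2 + 16*y - 45; no integer root y with |y| ≤ 4.
  x = 3: f_y(3, y) = -3*y**2 + 18*y - 65; no integer root y with |y| ≤ 4.
  x = 4: f_y(4, y) = -3*y**2 + 20*y - 89; no integer root y with |y| ≤ 4.
Only singular point on the grid: (-2, 1).
Classify: substitute x = -2 + u, y = 1 + v and expand: f = -u**3 - 2*u**2*v - u**2 + u*v**2 - v**3 + v**2.
No constant or linear terms (consistent with a singular point). Quadratic part: -u**2 + v**2. Cubic part: -u**3 - 2*u**2*v + u*v**2 - v**3.
The quadratic part v**2 - u**2 = (v − u)(v + u) splits into two distinct linear factors, so there are two distinct tangent lines y − 1 = ±(x − -2) — this is a node (ordinary double point).
Classification: node.


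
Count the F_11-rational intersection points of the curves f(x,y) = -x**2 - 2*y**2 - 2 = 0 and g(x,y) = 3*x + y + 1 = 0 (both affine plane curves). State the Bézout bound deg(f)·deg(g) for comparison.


Common zeros: {(5, 6), (10, 2)}; count = 2; Bézout bound = 2.

deg(f) = 2, deg(g) = 1, so Bézout bound = 2.
Scan x ∈ F_11. For each x, list the y ∈ F_11 with f(x, y) ≡ 0 and those with g(x, y) ≡ 0 (mod 11); the common zeros in that column are the intersection.
  x = 0: f ≡ 0 at y ∈ ∅; g ≡ 0 at y ∈ {10}; common: ∅.
  x = 1: f ≡ 0 at y ∈ {2, 9}; g ≡ 0 at y ∈ {7}; common: ∅.
  x = 2: f ≡ 0 at y ∈ ∅; g ≡ 0 at y ∈ {4}; common: ∅.
  x = 3: f ≡ 0 at y ∈ {0}; g ≡ 0 at y ∈ {1}; common: ∅.
  x = 4: f ≡ 0 at y ∈ ∅; g ≡ 0 at y ∈ {9}; common: ∅.
  x = 5: f ≡ 0 at y ∈ {5, 6}; g ≡ 0 at y ∈ {6}; common: {6}.
  x = 6: f ≡ 0 at y ∈ {5, 6}; g ≡ 0 at y ∈ {3}; common: ∅.
  x = 7: f ≡ 0 at y ∈ ∅; g ≡ 0 at y ∈ {0}; common: ∅.
  x = 8: f ≡ 0 at y ∈ {0}; g ≡ 0 at y ∈ {8}; common: ∅.
  x = 9: f ≡ 0 at y ∈ ∅; g ≡ 0 at y ∈ {5}; common: ∅.
  x = 10: f ≡ 0 at y ∈ {2, 9}; g ≡ 0 at y ∈ {2}; common: {2}.
Collecting: common zeros = {(5, 6), (10, 2)}, so the count is 2.
Comparison with the Bézout bound: 2 ≤ 2 = deg(f)·deg(g), as expected for curves with no common component (the bound is attained).


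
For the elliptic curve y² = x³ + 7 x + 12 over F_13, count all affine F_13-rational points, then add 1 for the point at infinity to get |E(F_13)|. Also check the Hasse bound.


Affine points = {(0, 5), (0, 8), (4, 0), (5, 4), (5, 9), (6, 6), (6, 7), (7, 1), (7, 12), (10, 4), (10, 9), (11, 4), (11, 9), (12, 2), (12, 11)}; affine count = 15; |E(F_13)| = 16.

Discriminant check: Δ ∝ 4a³ + 27b² = 4·7³ + 27·12² = 4·343 + 27·144 ≡ 8 (mod 13). Nonzero ⇒ E is nonsingular.
For each x ∈ F_13, compute rhs = x³ + 7·x + 12 mod 13, then count y ∈ F_13 with y² ≡ rhs.
  x = 0: rhs = 12, matching y values: 5, 8 (2 points).
  x = 1: rhs = 7, matching y values: none (0 points).
  x = 2: rhs = 8, matching y values: none (0 points).
  x = 3: rhs = 8, matching y values: none (0 points).
  x = 4: rhs = 0, matching y values: 0 (1 points).
  x = 5: rhs = 3, matching y values: 4, 9 (2 points).
  x = 6: rhs = 10, matching y values: 6, 7 (2 points).
  x = 7: rhs = 1, matching y values: 1, 12 (2 points).
  x = 8: rhs = 8, matching y values: none (0 points).
  x = 9: rhs = 11, matching y values: none (0 points).
  x = 10: rhs = 3, matching y values: 4, 9 (2 points).
  x = 11: rhs = 3, matching y values: 4, 9 (2 points).
  x = 12: rhs = 4, matching y values: 2, 11 (2 points).
Total affine count: 15.
Full point count |E(F_13)| = 15 + 1 = 16.
Hasse bound: |16 − (13+1)| = |2| = 2 ≤ 2√13 ≈ 7.2111 ✓.


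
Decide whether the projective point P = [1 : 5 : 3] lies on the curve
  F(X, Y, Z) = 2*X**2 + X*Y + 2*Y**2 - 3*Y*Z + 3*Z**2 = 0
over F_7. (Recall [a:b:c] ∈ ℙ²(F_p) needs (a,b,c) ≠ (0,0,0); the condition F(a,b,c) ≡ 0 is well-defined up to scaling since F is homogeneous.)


F(1,5,3) ≡ 4 (mod 7); P is NOT on the curve.

Evaluate F(1, 5, 3) term-by-term (mod 7).
  2*X**2 ↦ 2·1·1·1 = 2
  X*Y ↦ 1·1·5·1 = 5
  2*Y**2 ↦ 2·1·25·1 = 50
  -3*Y*Z ↦ -3·1·5·3 = -45
  3*Z**2 ↦ 3·1·1·9 = 27
Sum: F(1, 5, 3) = (2) + (5) + (50) + (-45) + (27) = 39.
Reducing mod 7: 39 ≡ 4 (mod 7).
Since F(a, b, c) ≡ 4 ≠ 0 (mod 7), P does NOT lie on the curve.


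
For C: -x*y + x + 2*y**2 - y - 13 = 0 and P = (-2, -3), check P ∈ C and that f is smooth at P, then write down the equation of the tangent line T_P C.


Tangent line at P: 4*x - 11*y - 25 = 0.

Step 1: f(-2, -3) = 0, so P lies on C.
Step 2: partial derivatives
  f_x(x, y) = 1 - y, f_y(x, y) = -x + 4*y - 1.
  f_x(P) = 4, f_y(P) = -11 (gradient nonzero, so P is smooth).
Step 3: tangent line at P: 4·(x − -2) + -11·(y − -3) = 0.
Expanding: 4*x - 11*y - 25 = 0.


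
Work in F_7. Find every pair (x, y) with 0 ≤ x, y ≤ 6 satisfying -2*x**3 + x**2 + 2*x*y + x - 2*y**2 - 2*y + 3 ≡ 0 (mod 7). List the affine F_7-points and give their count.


Affine F_7-points: {(0, 3), (2, 0), (2, 1), (4, 0), (4, 3), (5, 0), (5, 4), (6, 6)}; count = 8.

For each of the 49 pairs (x, y) ∈ F_7², evaluate f(x, y) mod 7. Record the zeros.
  x = 0: [0↦3, 1↦6, 2↦5, 3↦0, 4↦5, 5↦6, 6↦3]  zeros at y ∈ {3}
  x = 1: [0↦3, 1↦1, 2↦2, 3↦6, 4↦6, 5↦2, 6↦1]  zeros at y ∈ ∅
  x = 2: [0↦0, 1↦0, 2↦3, 3↦2, 4↦4, 5↦2, 6↦3]  zeros at y ∈ {0, 1}
  x = 3: [0↦3, 1↦5, 2↦3, 3↦4, 4↦1, 5↦1, 6↦4]  zeros at y ∈ ∅
  x = 4: [0↦0, 1↦4, 2↦4, 3↦0, 4↦6, 5↦1, 6↦6]  zeros at y ∈ {0, 3}
  x = 5: [0↦0, 1↦6, 2↦1, 3↦6, 4↦0, 5↦4, 6↦4]  zeros at y ∈ {0, 4}
  x = 6: [0↦5, 1↦6, 2↦3, 3↦3, 4↦6, 5↦5, 6↦0]  zeros at y ∈ {6}
Collecting zeros: affine points = {(0, 3), (2, 0), (2, 1), (4, 0), (4, 3), (5, 0), (5, 4), (6, 6)}.
Total count |C(F_7)_aff| = 8.


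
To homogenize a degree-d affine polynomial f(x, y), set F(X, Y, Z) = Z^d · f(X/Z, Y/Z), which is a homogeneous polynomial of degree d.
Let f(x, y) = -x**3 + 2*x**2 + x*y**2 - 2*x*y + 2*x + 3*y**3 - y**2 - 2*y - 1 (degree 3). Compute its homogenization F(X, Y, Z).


F(X, Y, Z) = -X**3 + 2*X**2*Z + X*Y**2 - 2*X*Y*Z + 2*X*Z**2 + 3*Y**3 - Y**2*Z - 2*Y*Z**2 - Z**3

deg(f) = 3.
Substitute x = X/Z, y = Y/Z into f, then multiply by Z^3.
  monomial -1·x^3·y^0 ↦ -1·X^3·Y^0·Z^0.
  monomial 2·x^2·y^0 ↦ 2·X^2·Y^0·Z^1.
  monomial 1·x^1·y^2 ↦ 1·X^1·Y^2·Z^0.
  monomial -2·x^1·y^1 ↦ -2·X^1·Y^1·Z^1.
  monomial 2·x^1·y^0 ↦ 2·X^1·Y^0·Z^2.
  monomial 3·x^0·y^3 ↦ 3·X^0·Y^3·Z^0.
  monomial -1·x^0·y^2 ↦ -1·X^0·Y^2·Z^1.
  monomial -2·x^0·y^1 ↦ -2·X^0·Y^1·Z^2.
  monomial -1·x^0·y^0 ↦ -1·X^0·Y^0·Z^3.
Collecting: F(X, Y, Z) = -X**3 + 2*X**2*Z + X*Y**2 - 2*X*Y*Z + 2*X*Z**2 + 3*Y**3 - Y**2*Z - 2*Y*Z**2 - Z**3.
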